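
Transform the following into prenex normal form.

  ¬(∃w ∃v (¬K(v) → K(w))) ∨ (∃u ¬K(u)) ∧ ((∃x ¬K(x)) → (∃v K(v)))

Rewrite implications/biconditionals: A → B as ¬A ∨ B.
  ¬(∃w ∃v (¬¬K(v) ∨ K(w))) ∨ (∃u ¬K(u)) ∧ (¬(∃x ¬K(x)) ∨ (∃v K(v)))
Move each ¬ inward, flipping quantifiers it crosses:
  (∀w ∀v (¬K(v) ∧ ¬K(w))) ∨ (∃u ¬K(u)) ∧ ((∀x K(x)) ∨ (∃v K(v)))
Give each quantifier a distinct variable: v↦c.
  (∀w ∀v (¬K(v) ∧ ¬K(w))) ∨ (∃u ¬K(u)) ∧ ((∀x K(x)) ∨ (∃c K(c)))
Finally move all quantifiers to the prefix:
  ∀w ∀v ∃u ∀x ∃c (¬K(v) ∧ ¬K(w) ∨ ¬K(u) ∧ (K(x) ∨ K(c)))

∀w ∀v ∃u ∀x ∃c (¬K(v) ∧ ¬K(w) ∨ ¬K(u) ∧ (K(x) ∨ K(c)))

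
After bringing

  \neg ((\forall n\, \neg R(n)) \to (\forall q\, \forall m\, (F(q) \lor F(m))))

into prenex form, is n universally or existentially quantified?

First replace A → B with ¬A ∨ B.
  \neg (\neg (\forall n\, \neg R(n)) \lor (\forall q\, \forall m\, (F(q) \lor F(m))))
Move each ¬ inward, flipping quantifiers it crosses:
  (\forall n\, \neg R(n)) \land (\exists q\, \exists m\, (\neg F(q) \land \neg F(m)))
All bound variables are already distinct, so no renaming is needed.
Extract every quantifier outward, since the variables are now distinct and don't occur free across branches:
  \forall n\, \exists q\, \exists m\, (\neg R(n) \land \neg F(q) \land \neg F(m))
The quantifier \forall n sits under an even number of negations (counting the antecedent side of each →), so it remains universal.

universal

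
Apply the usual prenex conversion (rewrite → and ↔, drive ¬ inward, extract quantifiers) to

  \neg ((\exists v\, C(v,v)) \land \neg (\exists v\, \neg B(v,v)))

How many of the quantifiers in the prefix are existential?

Move each ¬ inward, flipping quantifiers it crosses:
  (\forall v\, \neg C(v,v)) \lor (\exists v\, \neg B(v,v))
Rename bound variables to avoid capture: v↦p.
  (\forall v\, \neg C(v,v)) \lor (\exists p\, \neg B(p,p))
Pull the quantifiers to the front (each side's bound variable is not free in the other side):
  \forall v\, \exists p\, (\neg C(v,v) \lor \neg B(p,p))
The prefix is \forall v \exists p: 1 universal, 1 existential.

1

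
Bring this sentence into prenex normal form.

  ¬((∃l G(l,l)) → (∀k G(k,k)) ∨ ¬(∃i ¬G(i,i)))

First replace A → B with ¬A ∨ B.
  ¬(¬(∃l G(l,l)) ∨ (∀k G(k,k)) ∨ ¬(∃i ¬G(i,i)))
Move each ¬ inward, flipping quantifiers it crosses:
  (∃l G(l,l)) ∧ (∃k ¬G(k,k)) ∧ (∃i ¬G(i,i))
Extract every quantifier outward, since the variables are now distinct and don't occur free across branches:
  ∃l ∃k ∃i (G(l,l) ∧ ¬G(k,k) ∧ ¬G(i,i))

∃l ∃k ∃i (G(l,l) ∧ ¬G(k,k) ∧ ¬G(i,i))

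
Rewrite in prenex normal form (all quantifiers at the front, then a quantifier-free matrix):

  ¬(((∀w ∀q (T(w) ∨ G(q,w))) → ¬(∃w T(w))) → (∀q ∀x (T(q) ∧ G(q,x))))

Eliminate → and ↔ using ¬ and ∨.
  ¬(¬(¬(∀w ∀q (T(w) ∨ G(q,w))) ∨ ¬(∃w T(w))) ∨ (∀q ∀x (T(q) ∧ G(q,x))))
Push ¬ through the quantifiers and connectives to reach negation normal form:
  ((∃w ∃q (¬T(w) ∧ ¬G(q,w))) ∨ (∀w ¬T(w))) ∧ (∃q ∃x (¬T(q) ∨ ¬G(q,x)))
Rename bound variables to avoid capture: w↦s, q↦c.
  ((∃w ∃q (¬T(w) ∧ ¬G(q,w))) ∨ (∀s ¬T(s))) ∧ (∃c ∃x (¬T(c) ∨ ¬G(c,x)))
Finally move all quantifiers to the prefix:
  ∃w ∃q ∀s ∃c ∃x ((¬T(w) ∧ ¬G(q,w) ∨ ¬T(s)) ∧ (¬T(c) ∨ ¬G(c,x)))

∃w ∃q ∀s ∃c ∃x ((¬T(w) ∧ ¬G(q,w) ∨ ¬T(s)) ∧ (¬T(c) ∨ ¬G(c,x)))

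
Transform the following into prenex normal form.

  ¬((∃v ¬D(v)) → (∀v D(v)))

First replace A → B with ¬A ∨ B.
  ¬(¬(∃v ¬D(v)) ∨ (∀v D(v)))
Drive negations inward (¬∀x A ≡ ∃x ¬A, ¬∃x A ≡ ∀x ¬A, De Morgan for ∧/∨):
  (∃v ¬D(v)) ∧ (∃v ¬D(v))
Rename bound variables to avoid capture: v↦q.
  (∃v ¬D(v)) ∧ (∃q ¬D(q))
Extract every quantifier outward, since the variables are now distinct and don't occur free across branches:
  ∃v ∃q (¬D(v) ∧ ¬D(q))

∃v ∃q (¬D(v) ∧ ¬D(q))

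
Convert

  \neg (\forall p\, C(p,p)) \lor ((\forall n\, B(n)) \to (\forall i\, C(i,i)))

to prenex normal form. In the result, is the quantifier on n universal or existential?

Rewrite implications/biconditionals: A → B as ¬A ∨ B.
  \neg (\forall p\, C(p,p)) \lor \neg (\forall n\, B(n)) \lor (\forall i\, C(i,i))
Drive negations inward (¬∀x A ≡ ∃x ¬A, ¬∃x A ≡ ∀x ¬A, De Morgan for ∧/∨):
  (\exists p\, \neg C(p,p)) \lor (\exists n\, \neg B(n)) \lor (\forall i\, C(i,i))
All bound variables are already distinct, so no renaming is needed.
Finally move all quantifiers to the prefix:
  \exists p\, \exists n\, \forall i\, (\neg C(p,p) \lor \neg B(n) \lor C(i,i))
The quantifier \forall n sits under an odd number of negations (counting the antecedent side of each →), so it flips to \exists n.

existential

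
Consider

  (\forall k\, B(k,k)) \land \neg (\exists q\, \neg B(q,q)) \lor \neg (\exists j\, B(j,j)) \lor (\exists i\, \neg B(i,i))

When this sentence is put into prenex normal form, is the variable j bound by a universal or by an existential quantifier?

universal

Move each ¬ inward, flipping quantifiers it crosses:
  (\forall k\, B(k,k)) \land (\forall q\, B(q,q)) \lor (\forall j\, \neg B(j,j)) \lor (\exists i\, \neg B(i,i))
Extract every quantifier outward, since the variables are now distinct and don't occur free across branches:
  \forall k\, \forall q\, \forall j\, \exists i\, (B(k,k) \land B(q,q) \lor \neg B(j,j) \lor \neg B(i,i))
The quantifier \exists j sits under an odd number of negations, so it flips to \forall j.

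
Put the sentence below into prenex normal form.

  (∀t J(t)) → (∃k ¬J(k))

Eliminate → and ↔ using ¬ and ∨.
  ¬(∀t J(t)) ∨ (∃k ¬J(k))
Drive negations inward (¬∀x A ≡ ∃x ¬A, ¬∃x A ≡ ∀x ¬A, De Morgan for ∧/∨):
  (∃t ¬J(t)) ∨ (∃k ¬J(k))
Finally move all quantifiers to the prefix:
  ∃t ∃k (¬J(t) ∨ ¬J(k))

∃t ∃k (¬J(t) ∨ ¬J(k))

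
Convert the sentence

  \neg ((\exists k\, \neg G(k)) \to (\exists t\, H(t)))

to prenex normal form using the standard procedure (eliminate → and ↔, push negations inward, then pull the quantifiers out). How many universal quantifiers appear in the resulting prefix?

First replace A → B with ¬A ∨ B.
  \neg (\neg (\exists k\, \neg G(k)) \lor (\exists t\, H(t)))
Move each ¬ inward, flipping quantifiers it crosses:
  (\exists k\, \neg G(k)) \land (\forall t\, \neg H(t))
All bound variables are already distinct, so no renaming is needed.
Extract every quantifier outward, since the variables are now distinct and don't occur free across branches:
  \exists k\, \forall t\, (\neg G(k) \land \neg H(t))
The prefix is \exists k \forall t: 1 universal, 1 existential.

1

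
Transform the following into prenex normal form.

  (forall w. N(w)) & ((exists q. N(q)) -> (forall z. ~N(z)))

Rewrite implications/biconditionals: A → B as ¬A ∨ B.
  (forall w. N(w)) & (~(exists q. N(q)) | (forall z. ~N(z)))
Move each ¬ inward, flipping quantifiers it crosses:
  (forall w. N(w)) & ((forall q. ~N(q)) | (forall z. ~N(z)))
Finally move all quantifiers to the prefix:
  forall w. forall q. forall z. (N(w) & (~N(q) | ~N(z)))

forall w. forall q. forall z. (N(w) & (~N(q) | ~N(z)))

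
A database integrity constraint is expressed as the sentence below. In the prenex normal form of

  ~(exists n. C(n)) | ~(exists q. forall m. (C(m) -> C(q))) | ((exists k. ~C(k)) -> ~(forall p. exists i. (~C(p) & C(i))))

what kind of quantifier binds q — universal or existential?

Eliminate → and ↔ using ¬ and ∨.
  ~(exists n. C(n)) | ~(exists q. forall m. (~C(m) | C(q))) | ~(exists k. ~C(k)) | ~(forall p. exists i. (~C(p) & C(i)))
Drive negations inward (¬∀x A ≡ ∃x ¬A, ¬∃x A ≡ ∀x ¬A, De Morgan for ∧/∨):
  (forall n. ~C(n)) | (forall q. exists m. (C(m) & ~C(q))) | (forall k. C(k)) | (exists p. forall i. (C(p) | ~C(i)))
All bound variables are already distinct, so no renaming is needed.
Extract every quantifier outward, since the variables are now distinct and don't occur free across branches:
  forall n. forall q. exists m. forall k. exists p. forall i. (~C(n) | C(m) & ~C(q) | C(k) | C(p) | ~C(i))
The quantifier exists q sits under an odd number of negations (counting the antecedent side of each →), so it flips to forall q.

universal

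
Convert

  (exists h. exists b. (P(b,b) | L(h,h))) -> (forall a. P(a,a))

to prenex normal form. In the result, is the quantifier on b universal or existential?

universal

Rewrite implications/biconditionals: A → B as ¬A ∨ B.
  ~(exists h. exists b. (P(b,b) | L(h,h))) | (forall a. P(a,a))
Push ¬ through the quantifiers and connectives to reach negation normal form:
  (forall h. forall b. (~P(b,b) & ~L(h,h))) | (forall a. P(a,a))
Pull the quantifiers to the front (each side's bound variable is not free in the other side):
  forall h. forall b. forall a. (~P(b,b) & ~L(h,h) | P(a,a))
The quantifier exists b sits under an odd number of negations (counting the antecedent side of each →), so it flips to forall b.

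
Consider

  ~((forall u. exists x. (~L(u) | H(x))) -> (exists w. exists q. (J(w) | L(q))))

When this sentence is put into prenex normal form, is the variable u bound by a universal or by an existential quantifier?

First replace A → B with ¬A ∨ B.
  ~(~(forall u. exists x. (~L(u) | H(x))) | (exists w. exists q. (J(w) | L(q))))
Move each ¬ inward, flipping quantifiers it crosses:
  (forall u. exists x. (~L(u) | H(x))) & (forall w. forall q. (~J(w) & ~L(q)))
All bound variables are already distinct, so no renaming is needed.
Pull the quantifiers to the front (each side's bound variable is not free in the other side):
  forall u. exists x. forall w. forall q. ((~L(u) | H(x)) & ~J(w) & ~L(q))
The quantifier forall u sits under an even number of negations (counting the antecedent side of each →), so it remains universal.

universal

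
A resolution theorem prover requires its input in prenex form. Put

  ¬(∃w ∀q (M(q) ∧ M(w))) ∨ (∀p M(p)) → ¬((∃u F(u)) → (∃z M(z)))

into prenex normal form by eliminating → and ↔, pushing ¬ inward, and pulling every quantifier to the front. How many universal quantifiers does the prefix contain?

2

Eliminate → and ↔ using ¬ and ∨.
  ¬(¬(∃w ∀q (M(q) ∧ M(w))) ∨ (∀p M(p))) ∨ ¬(¬(∃u F(u)) ∨ (∃z M(z)))
Drive negations inward (¬∀x A ≡ ∃x ¬A, ¬∃x A ≡ ∀x ¬A, De Morgan for ∧/∨):
  (∃w ∀q (M(q) ∧ M(w))) ∧ (∃p ¬M(p)) ∨ (∃u F(u)) ∧ (∀z ¬M(z))
Finally move all quantifiers to the prefix:
  ∃w ∀q ∃p ∃u ∀z (M(q) ∧ M(w) ∧ ¬M(p) ∨ F(u) ∧ ¬M(z))
The prefix is ∃w ∀q ∃p ∃u ∀z: 2 universal, 3 existential.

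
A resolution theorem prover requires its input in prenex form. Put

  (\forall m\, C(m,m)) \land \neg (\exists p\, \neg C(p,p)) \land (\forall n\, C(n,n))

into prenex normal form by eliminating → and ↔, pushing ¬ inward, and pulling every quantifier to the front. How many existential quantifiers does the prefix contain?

0

Drive negations inward (¬∀x A ≡ ∃x ¬A, ¬∃x A ≡ ∀x ¬A, De Morgan for ∧/∨):
  (\forall m\, C(m,m)) \land (\forall p\, C(p,p)) \land (\forall n\, C(n,n))
All bound variables are already distinct, so no renaming is needed.
Finally move all quantifiers to the prefix:
  \forall m\, \forall p\, \forall n\, (C(m,m) \land C(p,p) \land C(n,n))
The prefix is \forall m \forall p \forall n: 3 universal, 0 existential.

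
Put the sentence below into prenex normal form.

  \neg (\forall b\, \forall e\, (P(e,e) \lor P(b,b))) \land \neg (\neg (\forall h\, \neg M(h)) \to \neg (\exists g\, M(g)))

\exists b\, \exists e\, \exists h\, \exists g\, (\neg P(e,e) \land \neg P(b,b) \land M(h) \land M(g))

Eliminate → and ↔ using ¬ and ∨.
  \neg (\forall b\, \forall e\, (P(e,e) \lor P(b,b))) \land \neg (\neg \neg (\forall h\, \neg M(h)) \lor \neg (\exists g\, M(g)))
Push ¬ through the quantifiers and connectives to reach negation normal form:
  (\exists b\, \exists e\, (\neg P(e,e) \land \neg P(b,b))) \land (\exists h\, M(h)) \land (\exists g\, M(g))
Pull the quantifiers to the front (each side's bound variable is not free in the other side):
  \exists b\, \exists e\, \exists h\, \exists g\, (\neg P(e,e) \land \neg P(b,b) \land M(h) \land M(g))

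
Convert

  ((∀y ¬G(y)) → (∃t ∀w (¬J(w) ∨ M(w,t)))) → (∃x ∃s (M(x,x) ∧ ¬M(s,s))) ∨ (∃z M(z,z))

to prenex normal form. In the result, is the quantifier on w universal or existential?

existential

First replace A → B with ¬A ∨ B.
  ¬(¬(∀y ¬G(y)) ∨ (∃t ∀w (¬J(w) ∨ M(w,t)))) ∨ (∃x ∃s (M(x,x) ∧ ¬M(s,s))) ∨ (∃z M(z,z))
Drive negations inward (¬∀x A ≡ ∃x ¬A, ¬∃x A ≡ ∀x ¬A, De Morgan for ∧/∨):
  (∀y ¬G(y)) ∧ (∀t ∃w (J(w) ∧ ¬M(w,t))) ∨ (∃x ∃s (M(x,x) ∧ ¬M(s,s))) ∨ (∃z M(z,z))
All bound variables are already distinct, so no renaming is needed.
Extract every quantifier outward, since the variables are now distinct and don't occur free across branches:
  ∀y ∀t ∃w ∃x ∃s ∃z (¬G(y) ∧ J(w) ∧ ¬M(w,t) ∨ M(x,x) ∧ ¬M(s,s) ∨ M(z,z))
The quantifier ∀w sits under an odd number of negations (counting the antecedent side of each →), so it flips to ∃w.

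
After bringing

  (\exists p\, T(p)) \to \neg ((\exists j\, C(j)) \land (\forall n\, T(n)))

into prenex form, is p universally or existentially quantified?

First replace A → B with ¬A ∨ B.
  \neg (\exists p\, T(p)) \lor \neg ((\exists j\, C(j)) \land (\forall n\, T(n)))
Move each ¬ inward, flipping quantifiers it crosses:
  (\forall p\, \neg T(p)) \lor (\forall j\, \neg C(j)) \lor (\exists n\, \neg T(n))
All bound variables are already distinct, so no renaming is needed.
Finally move all quantifiers to the prefix:
  \forall p\, \forall j\, \exists n\, (\neg T(p) \lor \neg C(j) \lor \neg T(n))
The quantifier \exists p sits under an odd number of negations (counting the antecedent side of each →), so it flips to \forall p.

universal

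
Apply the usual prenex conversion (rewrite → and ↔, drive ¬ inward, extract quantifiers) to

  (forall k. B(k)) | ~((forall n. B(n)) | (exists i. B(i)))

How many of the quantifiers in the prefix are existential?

1

Move each ¬ inward, flipping quantifiers it crosses:
  (forall k. B(k)) | (exists n. ~B(n)) & (forall i. ~B(i))
All bound variables are already distinct, so no renaming is needed.
Extract every quantifier outward, since the variables are now distinct and don't occur free across branches:
  forall k. exists n. forall i. (B(k) | ~B(n) & ~B(i))
The prefix is forall k exists n forall i: 2 universal, 1 existential.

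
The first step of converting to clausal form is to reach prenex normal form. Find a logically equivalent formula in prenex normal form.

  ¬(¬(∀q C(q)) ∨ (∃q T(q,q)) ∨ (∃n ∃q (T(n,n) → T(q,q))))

∀q ∀b ∀n ∀y (C(q) ∧ ¬T(b,b) ∧ T(n,n) ∧ ¬T(y,y))

First replace A → B with ¬A ∨ B.
  ¬(¬(∀q C(q)) ∨ (∃q T(q,q)) ∨ (∃n ∃q (¬T(n,n) ∨ T(q,q))))
Push ¬ through the quantifiers and connectives to reach negation normal form:
  (∀q C(q)) ∧ (∀q ¬T(q,q)) ∧ (∀n ∀q (T(n,n) ∧ ¬T(q,q)))
Give each quantifier a distinct variable: q↦b, q↦y.
  (∀q C(q)) ∧ (∀b ¬T(b,b)) ∧ (∀n ∀y (T(n,n) ∧ ¬T(y,y)))
Extract every quantifier outward, since the variables are now distinct and don't occur free across branches:
  ∀q ∀b ∀n ∀y (C(q) ∧ ¬T(b,b) ∧ T(n,n) ∧ ¬T(y,y))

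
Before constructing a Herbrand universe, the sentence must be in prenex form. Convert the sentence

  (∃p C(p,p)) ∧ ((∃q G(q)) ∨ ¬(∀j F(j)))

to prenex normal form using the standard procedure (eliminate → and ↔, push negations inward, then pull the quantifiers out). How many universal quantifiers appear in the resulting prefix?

0

Push ¬ through the quantifiers and connectives to reach negation normal form:
  (∃p C(p,p)) ∧ ((∃q G(q)) ∨ (∃j ¬F(j)))
All bound variables are already distinct, so no renaming is needed.
Pull the quantifiers to the front (each side's bound variable is not free in the other side):
  ∃p ∃q ∃j (C(p,p) ∧ (G(q) ∨ ¬F(j)))
The prefix is ∃p ∃q ∃j: 0 universal, 3 existential.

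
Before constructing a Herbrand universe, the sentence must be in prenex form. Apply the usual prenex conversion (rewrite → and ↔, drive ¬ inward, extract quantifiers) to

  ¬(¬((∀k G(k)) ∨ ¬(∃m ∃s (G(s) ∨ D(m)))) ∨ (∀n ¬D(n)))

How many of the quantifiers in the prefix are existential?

1

Push ¬ through the quantifiers and connectives to reach negation normal form:
  ((∀k G(k)) ∨ (∀m ∀s (¬G(s) ∧ ¬D(m)))) ∧ (∃n D(n))
All bound variables are already distinct, so no renaming is needed.
Finally move all quantifiers to the prefix:
  ∀k ∀m ∀s ∃n ((G(k) ∨ ¬G(s) ∧ ¬D(m)) ∧ D(n))
The prefix is ∀k ∀m ∀s ∃n: 3 universal, 1 existential.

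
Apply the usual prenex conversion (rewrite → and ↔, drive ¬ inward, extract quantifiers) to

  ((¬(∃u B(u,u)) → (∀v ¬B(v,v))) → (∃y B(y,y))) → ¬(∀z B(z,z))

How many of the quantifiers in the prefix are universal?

Eliminate → and ↔ using ¬ and ∨.
  ¬(¬(¬¬(∃u B(u,u)) ∨ (∀v ¬B(v,v))) ∨ (∃y B(y,y))) ∨ ¬(∀z B(z,z))
Push ¬ through the quantifiers and connectives to reach negation normal form:
  ((∃u B(u,u)) ∨ (∀v ¬B(v,v))) ∧ (∀y ¬B(y,y)) ∨ (∃z ¬B(z,z))
All bound variables are already distinct, so no renaming is needed.
Pull the quantifiers to the front (each side's bound variable is not free in the other side):
  ∃u ∀v ∀y ∃z ((B(u,u) ∨ ¬B(v,v)) ∧ ¬B(y,y) ∨ ¬B(z,z))
The prefix is ∃u ∀v ∀y ∃z: 2 universal, 2 existential.

2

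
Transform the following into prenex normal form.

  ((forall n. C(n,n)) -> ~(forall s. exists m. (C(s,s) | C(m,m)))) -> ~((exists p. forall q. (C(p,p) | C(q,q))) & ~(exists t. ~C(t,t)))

Rewrite implications/biconditionals: A → B as ¬A ∨ B.
  ~(~(forall n. C(n,n)) | ~(forall s. exists m. (C(s,s) | C(m,m)))) | ~((exists p. forall q. (C(p,p) | C(q,q))) & ~(exists t. ~C(t,t)))
Push ¬ through the quantifiers and connectives to reach negation normal form:
  (forall n. C(n,n)) & (forall s. exists m. (C(s,s) | C(m,m))) | (forall p. exists q. (~C(p,p) & ~C(q,q))) | (exists t. ~C(t,t))
All bound variables are already distinct, so no renaming is needed.
Finally move all quantifiers to the prefix:
  forall n. forall s. exists m. forall p. exists q. exists t. (C(n,n) & (C(s,s) | C(m,m)) | ~C(p,p) & ~C(q,q) | ~C(t,t))

forall n. forall s. exists m. forall p. exists q. exists t. (C(n,n) & (C(s,s) | C(m,m)) | ~C(p,p) & ~C(q,q) | ~C(t,t))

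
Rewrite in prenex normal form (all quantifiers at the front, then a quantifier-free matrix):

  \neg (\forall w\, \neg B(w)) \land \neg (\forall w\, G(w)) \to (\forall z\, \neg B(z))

\forall w\, \forall r\, \forall z\, (\neg B(w) \lor G(r) \lor \neg B(z))

First replace A → B with ¬A ∨ B.
  \neg (\neg (\forall w\, \neg B(w)) \land \neg (\forall w\, G(w))) \lor (\forall z\, \neg B(z))
Drive negations inward (¬∀x A ≡ ∃x ¬A, ¬∃x A ≡ ∀x ¬A, De Morgan for ∧/∨):
  (\forall w\, \neg B(w)) \lor (\forall w\, G(w)) \lor (\forall z\, \neg B(z))
Rename bound variables to avoid capture: w↦r.
  (\forall w\, \neg B(w)) \lor (\forall r\, G(r)) \lor (\forall z\, \neg B(z))
Finally move all quantifiers to the prefix:
  \forall w\, \forall r\, \forall z\, (\neg B(w) \lor G(r) \lor \neg B(z))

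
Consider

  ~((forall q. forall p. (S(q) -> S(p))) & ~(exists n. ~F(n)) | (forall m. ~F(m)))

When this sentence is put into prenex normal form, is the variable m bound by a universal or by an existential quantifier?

existential

First replace A → B with ¬A ∨ B.
  ~((forall q. forall p. (~S(q) | S(p))) & ~(exists n. ~F(n)) | (forall m. ~F(m)))
Drive negations inward (¬∀x A ≡ ∃x ¬A, ¬∃x A ≡ ∀x ¬A, De Morgan for ∧/∨):
  ((exists q. exists p. (S(q) & ~S(p))) | (exists n. ~F(n))) & (exists m. F(m))
Pull the quantifiers to the front (each side's bound variable is not free in the other side):
  exists q. exists p. exists n. exists m. ((S(q) & ~S(p) | ~F(n)) & F(m))
The quantifier forall m sits under an odd number of negations (counting the antecedent side of each →), so it flips to exists m.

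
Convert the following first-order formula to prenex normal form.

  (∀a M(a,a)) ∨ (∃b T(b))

All bound variables are already distinct, so no renaming is needed.
Pull the quantifiers to the front (each side's bound variable is not free in the other side):
  ∀a ∃b (M(a,a) ∨ T(b))

∀a ∃b (M(a,a) ∨ T(b))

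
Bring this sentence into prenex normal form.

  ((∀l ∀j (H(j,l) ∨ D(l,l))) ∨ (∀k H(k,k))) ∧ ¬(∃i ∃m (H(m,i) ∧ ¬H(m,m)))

∀l ∀j ∀k ∀i ∀m ((H(j,l) ∨ D(l,l) ∨ H(k,k)) ∧ (¬H(m,i) ∨ H(m,m)))

Drive negations inward (¬∀x A ≡ ∃x ¬A, ¬∃x A ≡ ∀x ¬A, De Morgan for ∧/∨):
  ((∀l ∀j (H(j,l) ∨ D(l,l))) ∨ (∀k H(k,k))) ∧ (∀i ∀m (¬H(m,i) ∨ H(m,m)))
Extract every quantifier outward, since the variables are now distinct and don't occur free across branches:
  ∀l ∀j ∀k ∀i ∀m ((H(j,l) ∨ D(l,l) ∨ H(k,k)) ∧ (¬H(m,i) ∨ H(m,m)))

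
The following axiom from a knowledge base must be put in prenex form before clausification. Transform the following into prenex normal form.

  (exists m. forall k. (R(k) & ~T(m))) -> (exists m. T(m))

forall m. exists k. exists u1. (~R(k) | T(m) | T(u1))

First replace A → B with ¬A ∨ B.
  ~(exists m. forall k. (R(k) & ~T(m))) | (exists m. T(m))
Drive negations inward (¬∀x A ≡ ∃x ¬A, ¬∃x A ≡ ∀x ¬A, De Morgan for ∧/∨):
  (forall m. exists k. (~R(k) | T(m))) | (exists m. T(m))
Standardize variables apart so no two quantifiers bind the same name: m↦u1.
  (forall m. exists k. (~R(k) | T(m))) | (exists u1. T(u1))
Finally move all quantifiers to the prefix:
  forall m. exists k. exists u1. (~R(k) | T(m) | T(u1))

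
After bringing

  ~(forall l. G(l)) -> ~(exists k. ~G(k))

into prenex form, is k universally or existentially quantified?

First replace A → B with ¬A ∨ B.
  ~~(forall l. G(l)) | ~(exists k. ~G(k))
Push ¬ through the quantifiers and connectives to reach negation normal form:
  (forall l. G(l)) | (forall k. G(k))
All bound variables are already distinct, so no renaming is needed.
Extract every quantifier outward, since the variables are now distinct and don't occur free across branches:
  forall l. forall k. (G(l) | G(k))
The quantifier exists k sits under an odd number of negations (counting the antecedent side of each →), so it flips to forall k.

universal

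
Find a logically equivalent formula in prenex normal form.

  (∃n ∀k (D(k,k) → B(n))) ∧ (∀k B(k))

∃n ∀k ∀v1 ((¬D(k,k) ∨ B(n)) ∧ B(v1))

Eliminate → and ↔ using ¬ and ∨.
  (∃n ∀k (¬D(k,k) ∨ B(n))) ∧ (∀k B(k))
Rename bound variables to avoid capture: k↦v1.
  (∃n ∀k (¬D(k,k) ∨ B(n))) ∧ (∀v1 B(v1))
Pull the quantifiers to the front (each side's bound variable is not free in the other side):
  ∃n ∀k ∀v1 ((¬D(k,k) ∨ B(n)) ∧ B(v1))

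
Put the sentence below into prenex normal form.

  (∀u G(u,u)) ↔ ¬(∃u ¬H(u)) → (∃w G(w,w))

∃u ∃s ∃w ∀b ∀y ∀v ((¬G(u,u) ∨ ¬H(s) ∨ G(w,w)) ∧ (H(b) ∧ ¬G(y,y) ∨ G(v,v)))

First replace A → B with ¬A ∨ B; A ↔ B as (¬A ∨ B) ∧ (¬B ∨ A).
  (¬(∀u G(u,u)) ∨ ¬¬(∃u ¬H(u)) ∨ (∃w G(w,w))) ∧ (¬(¬¬(∃u ¬H(u)) ∨ (∃w G(w,w))) ∨ (∀u G(u,u)))
Move each ¬ inward, flipping quantifiers it crosses:
  ((∃u ¬G(u,u)) ∨ (∃u ¬H(u)) ∨ (∃w G(w,w))) ∧ ((∀u H(u)) ∧ (∀w ¬G(w,w)) ∨ (∀u G(u,u)))
Give each quantifier a distinct variable: u↦s, u↦b, w↦y, u↦v.
  ((∃u ¬G(u,u)) ∨ (∃s ¬H(s)) ∨ (∃w G(w,w))) ∧ ((∀b H(b)) ∧ (∀y ¬G(y,y)) ∨ (∀v G(v,v)))
Finally move all quantifiers to the prefix:
  ∃u ∃s ∃w ∀b ∀y ∀v ((¬G(u,u) ∨ ¬H(s) ∨ G(w,w)) ∧ (H(b) ∧ ¬G(y,y) ∨ G(v,v)))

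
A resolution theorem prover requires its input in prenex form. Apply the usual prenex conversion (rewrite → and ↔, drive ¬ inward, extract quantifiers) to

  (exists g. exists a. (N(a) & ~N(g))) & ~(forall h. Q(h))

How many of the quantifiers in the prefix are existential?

3

Move each ¬ inward, flipping quantifiers it crosses:
  (exists g. exists a. (N(a) & ~N(g))) & (exists h. ~Q(h))
All bound variables are already distinct, so no renaming is needed.
Extract every quantifier outward, since the variables are now distinct and don't occur free across branches:
  exists g. exists a. exists h. (N(a) & ~N(g) & ~Q(h))
The prefix is exists g exists a exists h: 0 universal, 3 existential.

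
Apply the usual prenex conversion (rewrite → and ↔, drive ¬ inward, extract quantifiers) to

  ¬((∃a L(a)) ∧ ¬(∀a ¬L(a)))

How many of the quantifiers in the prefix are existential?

0

Drive negations inward (¬∀x A ≡ ∃x ¬A, ¬∃x A ≡ ∀x ¬A, De Morgan for ∧/∨):
  (∀a ¬L(a)) ∨ (∀a ¬L(a))
Standardize variables apart so no two quantifiers bind the same name: a↦z.
  (∀a ¬L(a)) ∨ (∀z ¬L(z))
Finally move all quantifiers to the prefix:
  ∀a ∀z (¬L(a) ∨ ¬L(z))
The prefix is ∀a ∀z: 2 universal, 0 existential.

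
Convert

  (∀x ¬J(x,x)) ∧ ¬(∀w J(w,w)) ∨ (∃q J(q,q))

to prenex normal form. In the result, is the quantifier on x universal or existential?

universal

Push ¬ through the quantifiers and connectives to reach negation normal form:
  (∀x ¬J(x,x)) ∧ (∃w ¬J(w,w)) ∨ (∃q J(q,q))
All bound variables are already distinct, so no renaming is needed.
Pull the quantifiers to the front (each side's bound variable is not free in the other side):
  ∀x ∃w ∃q (¬J(x,x) ∧ ¬J(w,w) ∨ J(q,q))
The quantifier ∀x sits under an even number of negations, so it remains universal.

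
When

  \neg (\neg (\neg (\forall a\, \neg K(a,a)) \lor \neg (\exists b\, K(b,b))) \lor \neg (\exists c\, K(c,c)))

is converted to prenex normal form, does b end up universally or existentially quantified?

Push ¬ through the quantifiers and connectives to reach negation normal form:
  ((\exists a\, K(a,a)) \lor (\forall b\, \neg K(b,b))) \land (\exists c\, K(c,c))
Extract every quantifier outward, since the variables are now distinct and don't occur free across branches:
  \exists a\, \forall b\, \exists c\, ((K(a,a) \lor \neg K(b,b)) \land K(c,c))
The quantifier \exists b sits under an odd number of negations, so it flips to \forall b.

universal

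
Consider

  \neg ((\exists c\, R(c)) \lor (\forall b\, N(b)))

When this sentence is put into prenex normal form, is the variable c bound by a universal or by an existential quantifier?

Push ¬ through the quantifiers and connectives to reach negation normal form:
  (\forall c\, \neg R(c)) \land (\exists b\, \neg N(b))
All bound variables are already distinct, so no renaming is needed.
Finally move all quantifiers to the prefix:
  \forall c\, \exists b\, (\neg R(c) \land \neg N(b))
The quantifier \exists c sits under an odd number of negations, so it flips to \forall c.

universal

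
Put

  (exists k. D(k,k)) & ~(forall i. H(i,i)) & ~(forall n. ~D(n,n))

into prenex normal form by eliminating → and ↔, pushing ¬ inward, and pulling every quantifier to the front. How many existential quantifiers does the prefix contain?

Drive negations inward (¬∀x A ≡ ∃x ¬A, ¬∃x A ≡ ∀x ¬A, De Morgan for ∧/∨):
  (exists k. D(k,k)) & (exists i. ~H(i,i)) & (exists n. D(n,n))
All bound variables are already distinct, so no renaming is needed.
Pull the quantifiers to the front (each side's bound variable is not free in the other side):
  exists k. exists i. exists n. (D(k,k) & ~H(i,i) & D(n,n))
The prefix is exists k exists i exists n: 0 universal, 3 existential.

3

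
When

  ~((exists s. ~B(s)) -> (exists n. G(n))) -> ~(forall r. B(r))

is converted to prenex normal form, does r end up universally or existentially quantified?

First replace A → B with ¬A ∨ B.
  ~~(~(exists s. ~B(s)) | (exists n. G(n))) | ~(forall r. B(r))
Push ¬ through the quantifiers and connectives to reach negation normal form:
  (forall s. B(s)) | (exists n. G(n)) | (exists r. ~B(r))
All bound variables are already distinct, so no renaming is needed.
Extract every quantifier outward, since the variables are now distinct and don't occur free across branches:
  forall s. exists n. exists r. (B(s) | G(n) | ~B(r))
The quantifier forall r sits under an odd number of negations (counting the antecedent side of each →), so it flips to exists r.

existential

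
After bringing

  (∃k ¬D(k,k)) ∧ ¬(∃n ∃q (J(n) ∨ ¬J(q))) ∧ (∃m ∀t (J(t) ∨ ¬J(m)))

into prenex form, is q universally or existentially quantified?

universal

Push ¬ through the quantifiers and connectives to reach negation normal form:
  (∃k ¬D(k,k)) ∧ (∀n ∀q (¬J(n) ∧ J(q))) ∧ (∃m ∀t (J(t) ∨ ¬J(m)))
Extract every quantifier outward, since the variables are now distinct and don't occur free across branches:
  ∃k ∀n ∀q ∃m ∀t (¬D(k,k) ∧ ¬J(n) ∧ J(q) ∧ (J(t) ∨ ¬J(m)))
The quantifier ∃q sits under an odd number of negations, so it flips to ∀q.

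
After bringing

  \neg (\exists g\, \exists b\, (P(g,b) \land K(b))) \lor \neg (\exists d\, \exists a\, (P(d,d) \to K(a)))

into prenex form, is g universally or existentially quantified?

universal

First replace A → B with ¬A ∨ B.
  \neg (\exists g\, \exists b\, (P(g,b) \land K(b))) \lor \neg (\exists d\, \exists a\, (\neg P(d,d) \lor K(a)))
Move each ¬ inward, flipping quantifiers it crosses:
  (\forall g\, \forall b\, (\neg P(g,b) \lor \neg K(b))) \lor (\forall d\, \forall a\, (P(d,d) \land \neg K(a)))
All bound variables are already distinct, so no renaming is needed.
Finally move all quantifiers to the prefix:
  \forall g\, \forall b\, \forall d\, \forall a\, (\neg P(g,b) \lor \neg K(b) \lor P(d,d) \land \neg K(a))
The quantifier \exists g sits under an odd number of negations (counting the antecedent side of each →), so it flips to \forall g.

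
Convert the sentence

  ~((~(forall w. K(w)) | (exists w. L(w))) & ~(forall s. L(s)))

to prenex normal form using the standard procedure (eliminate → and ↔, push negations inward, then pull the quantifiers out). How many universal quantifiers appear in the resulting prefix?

Push ¬ through the quantifiers and connectives to reach negation normal form:
  (forall w. K(w)) & (forall w. ~L(w)) | (forall s. L(s))
Rename bound variables to avoid capture: w↦c.
  (forall w. K(w)) & (forall c. ~L(c)) | (forall s. L(s))
Extract every quantifier outward, since the variables are now distinct and don't occur free across branches:
  forall w. forall c. forall s. (K(w) & ~L(c) | L(s))
The prefix is forall w forall c forall s: 3 universal, 0 existential.

3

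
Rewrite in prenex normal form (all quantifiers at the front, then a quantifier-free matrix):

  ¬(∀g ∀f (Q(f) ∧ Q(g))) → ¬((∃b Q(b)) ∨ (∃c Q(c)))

Rewrite implications/biconditionals: A → B as ¬A ∨ B.
  ¬¬(∀g ∀f (Q(f) ∧ Q(g))) ∨ ¬((∃b Q(b)) ∨ (∃c Q(c)))
Move each ¬ inward, flipping quantifiers it crosses:
  (∀g ∀f (Q(f) ∧ Q(g))) ∨ (∀b ¬Q(b)) ∧ (∀c ¬Q(c))
All bound variables are already distinct, so no renaming is needed.
Finally move all quantifiers to the prefix:
  ∀g ∀f ∀b ∀c (Q(f) ∧ Q(g) ∨ ¬Q(b) ∧ ¬Q(c))

∀g ∀f ∀b ∀c (Q(f) ∧ Q(g) ∨ ¬Q(b) ∧ ¬Q(c))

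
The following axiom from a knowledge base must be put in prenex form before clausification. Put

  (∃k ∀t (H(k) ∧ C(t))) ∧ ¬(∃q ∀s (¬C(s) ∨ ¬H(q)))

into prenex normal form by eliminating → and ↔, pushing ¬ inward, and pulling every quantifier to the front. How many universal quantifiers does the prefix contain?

2

Push ¬ through the quantifiers and connectives to reach negation normal form:
  (∃k ∀t (H(k) ∧ C(t))) ∧ (∀q ∃s (C(s) ∧ H(q)))
Pull the quantifiers to the front (each side's bound variable is not free in the other side):
  ∃k ∀t ∀q ∃s (H(k) ∧ C(t) ∧ C(s) ∧ H(q))
The prefix is ∃k ∀t ∀q ∃s: 2 universal, 2 existential.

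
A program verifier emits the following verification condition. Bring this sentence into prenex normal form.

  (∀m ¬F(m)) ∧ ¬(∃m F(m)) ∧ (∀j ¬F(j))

Push ¬ through the quantifiers and connectives to reach negation normal form:
  (∀m ¬F(m)) ∧ (∀m ¬F(m)) ∧ (∀j ¬F(j))
Rename bound variables to avoid capture: m↦w.
  (∀m ¬F(m)) ∧ (∀w ¬F(w)) ∧ (∀j ¬F(j))
Finally move all quantifiers to the prefix:
  ∀m ∀w ∀j (¬F(m) ∧ ¬F(w) ∧ ¬F(j))

∀m ∀w ∀j (¬F(m) ∧ ¬F(w) ∧ ¬F(j))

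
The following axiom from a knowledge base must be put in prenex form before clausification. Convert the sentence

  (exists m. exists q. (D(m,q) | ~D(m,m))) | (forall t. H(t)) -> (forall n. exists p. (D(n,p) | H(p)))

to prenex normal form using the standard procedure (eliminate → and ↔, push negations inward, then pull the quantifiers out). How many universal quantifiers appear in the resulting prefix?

3

Eliminate → and ↔ using ¬ and ∨.
  ~((exists m. exists q. (D(m,q) | ~D(m,m))) | (forall t. H(t))) | (forall n. exists p. (D(n,p) | H(p)))
Drive negations inward (¬∀x A ≡ ∃x ¬A, ¬∃x A ≡ ∀x ¬A, De Morgan for ∧/∨):
  (forall m. forall q. (~D(m,q) & D(m,m))) & (exists t. ~H(t)) | (forall n. exists p. (D(n,p) | H(p)))
Pull the quantifiers to the front (each side's bound variable is not free in the other side):
  forall m. forall q. exists t. forall n. exists p. (~D(m,q) & D(m,m) & ~H(t) | D(n,p) | H(p))
The prefix is forall m forall q exists t forall n exists p: 3 universal, 2 existential.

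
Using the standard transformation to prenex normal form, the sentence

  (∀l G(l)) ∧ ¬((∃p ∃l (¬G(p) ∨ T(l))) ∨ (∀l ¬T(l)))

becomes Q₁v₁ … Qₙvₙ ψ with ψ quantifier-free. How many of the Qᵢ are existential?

1

Push ¬ through the quantifiers and connectives to reach negation normal form:
  (∀l G(l)) ∧ (∀p ∀l (G(p) ∧ ¬T(l))) ∧ (∃l T(l))
Rename bound variables to avoid capture: l↦t, l↦x1.
  (∀l G(l)) ∧ (∀p ∀t (G(p) ∧ ¬T(t))) ∧ (∃x1 T(x1))
Extract every quantifier outward, since the variables are now distinct and don't occur free across branches:
  ∀l ∀p ∀t ∃x1 (G(l) ∧ G(p) ∧ ¬T(t) ∧ T(x1))
The prefix is ∀l ∀p ∀t ∃x1: 3 universal, 1 existential.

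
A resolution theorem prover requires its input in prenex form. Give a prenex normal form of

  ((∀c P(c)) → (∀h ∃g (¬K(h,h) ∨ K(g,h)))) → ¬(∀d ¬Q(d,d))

Eliminate → and ↔ using ¬ and ∨.
  ¬(¬(∀c P(c)) ∨ (∀h ∃g (¬K(h,h) ∨ K(g,h)))) ∨ ¬(∀d ¬Q(d,d))
Drive negations inward (¬∀x A ≡ ∃x ¬A, ¬∃x A ≡ ∀x ¬A, De Morgan for ∧/∨):
  (∀c P(c)) ∧ (∃h ∀g (K(h,h) ∧ ¬K(g,h))) ∨ (∃d Q(d,d))
Pull the quantifiers to the front (each side's bound variable is not free in the other side):
  ∀c ∃h ∀g ∃d (P(c) ∧ K(h,h) ∧ ¬K(g,h) ∨ Q(d,d))

∀c ∃h ∀g ∃d (P(c) ∧ K(h,h) ∧ ¬K(g,h) ∨ Q(d,d))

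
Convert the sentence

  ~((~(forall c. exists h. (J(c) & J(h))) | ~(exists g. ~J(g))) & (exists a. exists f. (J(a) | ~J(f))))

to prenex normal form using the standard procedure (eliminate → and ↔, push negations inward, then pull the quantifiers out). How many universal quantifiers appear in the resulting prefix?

Move each ¬ inward, flipping quantifiers it crosses:
  (forall c. exists h. (J(c) & J(h))) & (exists g. ~J(g)) | (forall a. forall f. (~J(a) & J(f)))
All bound variables are already distinct, so no renaming is needed.
Pull the quantifiers to the front (each side's bound variable is not free in the other side):
  forall c. exists h. exists g. forall a. forall f. (J(c) & J(h) & ~J(g) | ~J(a) & J(f))
The prefix is forall c exists h exists g forall a forall f: 3 universal, 2 existential.

3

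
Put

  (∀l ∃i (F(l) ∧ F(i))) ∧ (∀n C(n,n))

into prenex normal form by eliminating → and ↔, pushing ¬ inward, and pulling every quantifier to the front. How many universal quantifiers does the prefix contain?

All bound variables are already distinct, so no renaming is needed.
Extract every quantifier outward, since the variables are now distinct and don't occur free across branches:
  ∀l ∃i ∀n (F(l) ∧ F(i) ∧ C(n,n))
The prefix is ∀l ∃i ∀n: 2 universal, 1 existential.

2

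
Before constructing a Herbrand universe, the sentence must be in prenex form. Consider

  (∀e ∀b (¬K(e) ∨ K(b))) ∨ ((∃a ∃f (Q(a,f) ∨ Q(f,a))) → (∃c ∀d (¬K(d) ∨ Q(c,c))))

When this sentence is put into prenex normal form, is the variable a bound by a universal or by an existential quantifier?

universal

Rewrite implications/biconditionals: A → B as ¬A ∨ B.
  (∀e ∀b (¬K(e) ∨ K(b))) ∨ ¬(∃a ∃f (Q(a,f) ∨ Q(f,a))) ∨ (∃c ∀d (¬K(d) ∨ Q(c,c)))
Drive negations inward (¬∀x A ≡ ∃x ¬A, ¬∃x A ≡ ∀x ¬A, De Morgan for ∧/∨):
  (∀e ∀b (¬K(e) ∨ K(b))) ∨ (∀a ∀f (¬Q(a,f) ∧ ¬Q(f,a))) ∨ (∃c ∀d (¬K(d) ∨ Q(c,c)))
Finally move all quantifiers to the prefix:
  ∀e ∀b ∀a ∀f ∃c ∀d (¬K(e) ∨ K(b) ∨ ¬Q(a,f) ∧ ¬Q(f,a) ∨ ¬K(d) ∨ Q(c,c))
The quantifier ∃a sits under an odd number of negations (counting the antecedent side of each →), so it flips to ∀a.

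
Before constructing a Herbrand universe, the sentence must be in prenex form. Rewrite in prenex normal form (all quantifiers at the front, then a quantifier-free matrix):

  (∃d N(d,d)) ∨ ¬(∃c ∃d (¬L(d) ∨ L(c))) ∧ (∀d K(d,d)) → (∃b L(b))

Rewrite implications/biconditionals: A → B as ¬A ∨ B.
  ¬((∃d N(d,d)) ∨ ¬(∃c ∃d (¬L(d) ∨ L(c))) ∧ (∀d K(d,d))) ∨ (∃b L(b))
Drive negations inward (¬∀x A ≡ ∃x ¬A, ¬∃x A ≡ ∀x ¬A, De Morgan for ∧/∨):
  (∀d ¬N(d,d)) ∧ ((∃c ∃d (¬L(d) ∨ L(c))) ∨ (∃d ¬K(d,d))) ∨ (∃b L(b))
Standardize variables apart so no two quantifiers bind the same name: d↦t, d↦v1.
  (∀d ¬N(d,d)) ∧ ((∃c ∃t (¬L(t) ∨ L(c))) ∨ (∃v1 ¬K(v1,v1))) ∨ (∃b L(b))
Extract every quantifier outward, since the variables are now distinct and don't occur free across branches:
  ∀d ∃c ∃t ∃v1 ∃b (¬N(d,d) ∧ (¬L(t) ∨ L(c) ∨ ¬K(v1,v1)) ∨ L(b))

∀d ∃c ∃t ∃v1 ∃b (¬N(d,d) ∧ (¬L(t) ∨ L(c) ∨ ¬K(v1,v1)) ∨ L(b))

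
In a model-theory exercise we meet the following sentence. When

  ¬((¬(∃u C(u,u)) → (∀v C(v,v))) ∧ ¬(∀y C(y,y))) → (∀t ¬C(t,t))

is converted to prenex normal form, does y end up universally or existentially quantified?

existential

Rewrite implications/biconditionals: A → B as ¬A ∨ B.
  ¬¬((¬¬(∃u C(u,u)) ∨ (∀v C(v,v))) ∧ ¬(∀y C(y,y))) ∨ (∀t ¬C(t,t))
Move each ¬ inward, flipping quantifiers it crosses:
  ((∃u C(u,u)) ∨ (∀v C(v,v))) ∧ (∃y ¬C(y,y)) ∨ (∀t ¬C(t,t))
All bound variables are already distinct, so no renaming is needed.
Pull the quantifiers to the front (each side's bound variable is not free in the other side):
  ∃u ∀v ∃y ∀t ((C(u,u) ∨ C(v,v)) ∧ ¬C(y,y) ∨ ¬C(t,t))
The quantifier ∀y sits under an odd number of negations (counting the antecedent side of each →), so it flips to ∃y.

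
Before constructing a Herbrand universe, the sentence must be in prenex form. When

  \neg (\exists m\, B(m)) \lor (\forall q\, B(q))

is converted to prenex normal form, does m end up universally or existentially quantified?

universal

Move each ¬ inward, flipping quantifiers it crosses:
  (\forall m\, \neg B(m)) \lor (\forall q\, B(q))
All bound variables are already distinct, so no renaming is needed.
Pull the quantifiers to the front (each side's bound variable is not free in the other side):
  \forall m\, \forall q\, (\neg B(m) \lor B(q))
The quantifier \exists m sits under an odd number of negations, so it flips to \forall m.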